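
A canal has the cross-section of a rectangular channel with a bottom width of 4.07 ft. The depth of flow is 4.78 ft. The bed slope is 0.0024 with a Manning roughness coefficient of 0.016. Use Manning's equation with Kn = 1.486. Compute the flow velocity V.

Flow area A = b·y = 4.07 × 4.78 = 19.45 ft². Wetted perimeter P = b + 2y = 4.07 + 2×4.78 = 13.63 ft.
Hydraulic radius R = A/P = 19.45/13.63 = 1.427 ft.
From Manning's equation, V = (1.486/n) R^(2/3) S^(1/2) = (1.486/0.016) × 1.427^(2/3) × 0.0024^(1/2) = 5.77 ft/s.

V = 5.77 ft/s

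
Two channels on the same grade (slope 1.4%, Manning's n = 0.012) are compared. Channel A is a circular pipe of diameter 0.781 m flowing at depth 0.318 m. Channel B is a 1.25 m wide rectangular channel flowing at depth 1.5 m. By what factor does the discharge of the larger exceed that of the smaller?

Channel A: For a circular section of diameter D = 0.781 m at depth y = 0.318 m, the central angle is θ = 2 arccos(1 − 2y/D) = 2.768 rad. Then A = (D²/8)(θ − sin θ) = 0.1832 m² and P = Dθ/2 = 1.081 m. Hydraulic radius R = A/P = 0.1832/1.081 = 0.1695 m. Q_A = (1/0.012)·0.1832·0.1695^(2/3)·√0.014 = 0.5534 m³/s.
Channel B: Flow area A = b·y = 1.25 × 1.5 = 1.875 m². Wetted perimeter P = b + 2y = 1.25 + 2×1.5 = 4.25 m. Hydraulic radius R = A/P = 1.875/4.25 = 0.4412 m. Q_B = (1/0.012)·1.875·0.4412^(2/3)·√0.014 = 10.71 m³/s.
The larger discharge is 10.71 m³/s and the smaller is 0.5534 m³/s; the ratio is 19.4.

19.4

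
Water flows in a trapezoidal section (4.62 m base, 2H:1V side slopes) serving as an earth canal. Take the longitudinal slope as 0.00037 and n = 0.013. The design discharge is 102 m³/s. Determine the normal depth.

Manning's equation rearranged: A R^(2/3) = nQ / (1·√S) = 0.013 × 102 / (√0.00037) = 68.94.
Try y = 2.85 m: A R^(2/3) = 41.79 — too small.
Try y = 4.4 m: A R^(2/3) = 106.7 — too large.
Try y = 3.6 m: A R^(2/3) = 68.75 — ≈ 68.94.

y_n = 3.6 m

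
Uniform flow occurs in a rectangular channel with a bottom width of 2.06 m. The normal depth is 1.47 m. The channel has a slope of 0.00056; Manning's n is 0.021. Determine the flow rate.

Q = 2.44 m³/s

Flow area A = b·y = 2.06 × 1.47 = 3.028 m². Wetted perimeter P = b + 2y = 2.06 + 2×1.47 = 5 m.
Hydraulic radius R = A/P = 3.028/5 = 0.6056 m.
Manning's equation: Q = (1/n) A R^(2/3) S^(1/2) = (1/0.021) × 3.028 × 0.6056^(2/3) × 0.00056^(1/2) = 2.44 m³/s.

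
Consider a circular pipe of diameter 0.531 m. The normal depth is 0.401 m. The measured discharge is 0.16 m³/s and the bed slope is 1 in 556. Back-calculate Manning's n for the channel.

For a circular section of diameter D = 0.531 m at depth y = 0.401 m, the central angle is θ = 2 arccos(1 − 2y/D) = 4.213 rad. Then A = (D²/8)(θ − sin θ) = 0.1794 m² and P = Dθ/2 = 1.118 m.
Hydraulic radius R = A/P = 0.1794/1.118 = 0.1604 m.
Rearranging Manning's equation: n = (1/Q) A R^(2/3) S^(1/2) = (1/0.16) × 0.1794 × 0.1604^(2/3) × √0.001799 = 0.014.

n = 0.014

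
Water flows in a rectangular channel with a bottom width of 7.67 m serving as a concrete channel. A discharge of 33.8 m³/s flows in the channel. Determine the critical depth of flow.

y_c = 1.26 m

For a rectangular channel, critical depth y_c = (q²/g)^(1/3) where q = Q/b = 33.8/7.67 = 4.407 m²/s.
So y_c = (4.407²/9.81)^(1/3) = 1.26 m.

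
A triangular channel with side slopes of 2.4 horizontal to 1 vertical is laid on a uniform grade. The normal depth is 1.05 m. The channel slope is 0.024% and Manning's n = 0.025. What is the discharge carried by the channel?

For a triangular section with side slope z = 2.4: A = zy² = 2.4×1.05² = 2.646 m²; P = 2y√(1+z²) = 2×1.05×2.6 = 5.46 m.
Hydraulic radius R = A/P = 2.646/5.46 = 0.4846 m.
Manning's equation: Q = (1/n) A R^(2/3) S^(1/2) = (1/0.025) × 2.646 × 0.4846^(2/3) × 0.00024^(1/2) = 1.01 m³/s.

Q = 1.01 m³/s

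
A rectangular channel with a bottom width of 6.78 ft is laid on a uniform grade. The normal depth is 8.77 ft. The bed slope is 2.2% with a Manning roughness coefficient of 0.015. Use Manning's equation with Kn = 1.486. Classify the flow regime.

supercritical

Flow area A = b·y = 6.78 × 8.77 = 59.46 ft². Wetted perimeter P = b + 2y = 6.78 + 2×8.77 = 24.32 ft.
Hydraulic radius R = A/P = 59.46/24.32 = 2.445 ft.
V = (1.486/n) R^(2/3) √S = (1.486/0.015) × 2.445^(2/3) × √0.022 = 26.67 ft/s. Hydraulic depth D_h = A/T = 59.46/6.78 = 8.77 ft.
Froude number Fr = V/√(g·D_h) = 26.67/√(32.2×8.77) = 1.59, which is greater than 1, so the flow is supercritical.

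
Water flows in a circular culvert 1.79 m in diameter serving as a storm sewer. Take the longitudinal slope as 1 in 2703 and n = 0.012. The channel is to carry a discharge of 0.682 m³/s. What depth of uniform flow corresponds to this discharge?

y_n = 0.659 m

Manning's equation rearranged: A R^(2/3) = nQ / (1·√S) = 0.012 × 0.682 / (√0.00037) = 0.4255.
Try y = 0.58 m: A R^(2/3) = 0.3344 — low.
Try y = 0.73 m: A R^(2/3) = 0.514 — high.
Try y = 0.659 m: A R^(2/3) = 0.4256 — matches.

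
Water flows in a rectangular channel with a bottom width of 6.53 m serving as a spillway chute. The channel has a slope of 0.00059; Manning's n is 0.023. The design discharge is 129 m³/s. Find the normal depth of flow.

Manning's equation rearranged: A R^(2/3) = nQ / (1·√S) = 0.023 × 129 / (√0.00059) = 122.1.
Try y = 11.9 m: A R^(2/3) = 145.5 — high.
Try y = 9.01 m: A R^(2/3) = 105.4 — low.
Try y = 10.2 m: A R^(2/3) = 121.8 — ≈ 122.1.

y_n = 10.2 m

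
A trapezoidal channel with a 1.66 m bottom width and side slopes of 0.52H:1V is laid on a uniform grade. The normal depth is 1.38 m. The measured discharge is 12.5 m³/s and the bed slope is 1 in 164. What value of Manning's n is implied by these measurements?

With bottom width b = 1.66 m and side slope z = 0.52: A = (b + zy)y = (1.66 + 0.52×1.38)×1.38 = 3.281 m²; P = b + 2y√(1+z²) = 1.66 + 2×1.38×1.127 = 4.771 m.
Hydraulic radius R = A/P = 3.281/4.771 = 0.6877 m.
Rearranging Manning's equation: n = (1/Q) A R^(2/3) S^(1/2) = (1/12.5) × 3.281 × 0.6877^(2/3) × √0.006098 = 0.016.

n = 0.016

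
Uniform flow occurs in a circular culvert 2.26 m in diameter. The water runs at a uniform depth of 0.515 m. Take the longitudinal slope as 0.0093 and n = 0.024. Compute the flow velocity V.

V = 1.82 m/s

For a circular section of diameter D = 2.26 m at depth y = 0.515 m, the central angle is θ = 2 arccos(1 − 2y/D) = 1.991 rad. Then A = (D²/8)(θ − sin θ) = 0.6879 m² and P = Dθ/2 = 2.249 m.
Hydraulic radius R = A/P = 0.6879/2.249 = 0.3058 m.
From Manning's equation, V = (1/n) R^(2/3) S^(1/2) = (1/0.024) × 0.3058^(2/3) × 0.0093^(1/2) = 1.82 m/s.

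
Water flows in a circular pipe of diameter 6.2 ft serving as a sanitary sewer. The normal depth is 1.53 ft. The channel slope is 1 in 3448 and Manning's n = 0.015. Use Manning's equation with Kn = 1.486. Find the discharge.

For a circular section of diameter D = 6.2 ft at depth y = 1.53 ft, the central angle is θ = 2 arccos(1 − 2y/D) = 2.079 rad. Then A = (D²/8)(θ − sin θ) = 5.795 ft² and P = Dθ/2 = 6.446 ft.
Hydraulic radius R = A/P = 5.795/6.446 = 0.899 ft.
Manning's equation: Q = (1.486/n) A R^(2/3) S^(1/2) = (1.486/0.015) × 5.795 × 0.899^(2/3) × 0.00029^(1/2) = 9.11 ft³/s.

Q = 9.11 ft³/s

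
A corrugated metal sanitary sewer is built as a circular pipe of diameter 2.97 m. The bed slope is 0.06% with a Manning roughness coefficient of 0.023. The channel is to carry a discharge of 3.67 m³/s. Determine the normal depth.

y_n = 1.67 m

Manning's equation rearranged: A R^(2/3) = nQ / (1·√S) = 0.023 × 3.67 / (√0.0006) = 3.446.
Trying y = 1.24 m: A R^(2/3) = 2.069 — short.
Trying y = 2.08 m: A R^(2/3) = 4.759 — over.
Trying y = 1.67 m: A R^(2/3) = 3.448 — close enough.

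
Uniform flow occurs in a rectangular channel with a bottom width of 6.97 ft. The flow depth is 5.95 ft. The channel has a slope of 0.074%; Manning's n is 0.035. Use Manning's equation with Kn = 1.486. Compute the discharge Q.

Flow area A = b·y = 6.97 × 5.95 = 41.47 ft². Wetted perimeter P = b + 2y = 6.97 + 2×5.95 = 18.87 ft.
Hydraulic radius R = A/P = 41.47/18.87 = 2.198 ft.
Manning's equation: Q = (1.486/n) A R^(2/3) S^(1/2) = (1.486/0.035) × 41.47 × 2.198^(2/3) × 0.00074^(1/2) = 81 ft³/s.

Q = 81 ft³/s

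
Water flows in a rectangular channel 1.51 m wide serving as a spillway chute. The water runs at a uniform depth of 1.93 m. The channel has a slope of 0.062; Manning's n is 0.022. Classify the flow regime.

Flow area A = b·y = 1.51 × 1.93 = 2.914 m². Wetted perimeter P = b + 2y = 1.51 + 2×1.93 = 5.37 m.
Hydraulic radius R = A/P = 2.914/5.37 = 0.5427 m.
V = (1/n) R^(2/3) √S = (1/0.022) × 0.5427^(2/3) × √0.062 = 7.53 m/s. Hydraulic depth D_h = A/T = 2.914/1.51 = 1.93 m.
Froude number Fr = V/√(g·D_h) = 7.53/√(9.81×1.93) = 1.73, which is greater than 1, so the flow is supercritical.

supercritical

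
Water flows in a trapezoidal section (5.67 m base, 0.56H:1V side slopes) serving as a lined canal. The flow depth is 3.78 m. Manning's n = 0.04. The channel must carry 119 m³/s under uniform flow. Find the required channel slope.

With bottom width b = 5.67 m and side slope z = 0.56: A = (b + zy)y = (5.67 + 0.56×3.78)×3.78 = 29.43 m²; P = b + 2y√(1+z²) = 5.67 + 2×3.78×1.146 = 14.33 m.
Hydraulic radius R = A/P = 29.43/14.33 = 2.053 m.
From Manning's equation, S = [nQ / (1 A R^(2/3))]² = [0.04 × 119 / (1 × 29.43 × 2.053^(2/3))]² = 0.01.

S = 0.01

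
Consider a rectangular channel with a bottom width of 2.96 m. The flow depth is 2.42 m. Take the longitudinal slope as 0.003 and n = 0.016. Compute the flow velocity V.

V = 3.23 m/s

Flow area A = b·y = 2.96 × 2.42 = 7.163 m². Wetted perimeter P = b + 2y = 2.96 + 2×2.42 = 7.8 m.
Hydraulic radius R = A/P = 7.163/7.8 = 0.9184 m.
From Manning's equation, V = (1/n) R^(2/3) S^(1/2) = (1/0.016) × 0.9184^(2/3) × 0.003^(1/2) = 3.23 m/s.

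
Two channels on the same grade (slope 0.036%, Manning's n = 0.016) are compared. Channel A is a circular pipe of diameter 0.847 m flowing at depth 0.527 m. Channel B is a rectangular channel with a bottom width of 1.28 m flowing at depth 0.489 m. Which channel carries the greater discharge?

Channel A: For a circular section of diameter D = 0.847 m at depth y = 0.527 m, the central angle is θ = 2 arccos(1 − 2y/D) = 3.635 rad. Then A = (D²/8)(θ − sin θ) = 0.3685 m² and P = Dθ/2 = 1.54 m. Hydraulic radius R = A/P = 0.3685/1.54 = 0.2394 m. Q_A = (1/0.016)·0.3685·0.2394^(2/3)·√0.00036 = 0.1685 m³/s.
Channel B: Flow area A = b·y = 1.28 × 0.489 = 0.6259 m². Wetted perimeter P = b + 2y = 1.28 + 2×0.489 = 2.258 m. Hydraulic radius R = A/P = 0.6259/2.258 = 0.2772 m. Q_B = (1/0.016)·0.6259·0.2772^(2/3)·√0.00036 = 0.3156 m³/s.
Q_A = 0.1685 m³/s vs Q_B = 0.3156 m³/s, so channel B carries more.

channel B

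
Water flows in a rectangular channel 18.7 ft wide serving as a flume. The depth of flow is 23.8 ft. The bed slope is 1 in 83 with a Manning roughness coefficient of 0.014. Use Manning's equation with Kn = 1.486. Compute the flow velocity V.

Flow area A = b·y = 18.7 × 23.8 = 445.1 ft². Wetted perimeter P = b + 2y = 18.7 + 2×23.8 = 66.3 ft.
Hydraulic radius R = A/P = 445.1/66.3 = 6.713 ft.
From Manning's equation, V = (1.486/n) R^(2/3) S^(1/2) = (1.486/0.014) × 6.713^(2/3) × 0.01205^(1/2) = 41.5 ft/s.

V = 41.5 ft/s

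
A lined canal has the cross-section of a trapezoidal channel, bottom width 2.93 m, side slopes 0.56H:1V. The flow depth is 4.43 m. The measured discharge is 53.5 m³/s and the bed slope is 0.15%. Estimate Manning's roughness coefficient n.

n = 0.026

With bottom width b = 2.93 m and side slope z = 0.56: A = (b + zy)y = (2.93 + 0.56×4.43)×4.43 = 23.97 m²; P = b + 2y√(1+z²) = 2.93 + 2×4.43×1.146 = 13.08 m.
Hydraulic radius R = A/P = 23.97/13.08 = 1.832 m.
Rearranging Manning's equation: n = (1/Q) A R^(2/3) S^(1/2) = (1/53.5) × 23.97 × 1.832^(2/3) × √0.0015 = 0.026.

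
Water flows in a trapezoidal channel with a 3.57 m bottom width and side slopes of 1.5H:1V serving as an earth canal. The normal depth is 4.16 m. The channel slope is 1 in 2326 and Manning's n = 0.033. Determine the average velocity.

With bottom width b = 3.57 m and side slope z = 1.5: A = (b + zy)y = (3.57 + 1.5×4.16)×4.16 = 40.81 m²; P = b + 2y√(1+z²) = 3.57 + 2×4.16×1.803 = 18.57 m.
Hydraulic radius R = A/P = 40.81/18.57 = 2.198 m.
From Manning's equation, V = (1/n) R^(2/3) S^(1/2) = (1/0.033) × 2.198^(2/3) × 0.0004299^(1/2) = 1.06 m/s.

V = 1.06 m/s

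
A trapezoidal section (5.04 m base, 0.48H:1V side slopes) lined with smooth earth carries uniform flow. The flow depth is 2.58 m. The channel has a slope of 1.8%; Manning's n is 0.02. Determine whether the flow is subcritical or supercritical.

With bottom width b = 5.04 m and side slope z = 0.48: A = (b + zy)y = (5.04 + 0.48×2.58)×2.58 = 16.2 m²; P = b + 2y√(1+z²) = 5.04 + 2×2.58×1.109 = 10.76 m.
Hydraulic radius R = A/P = 16.2/10.76 = 1.505 m.
V = (1/n) R^(2/3) √S = (1/0.02) × 1.505^(2/3) × √0.018 = 8.809 m/s. Hydraulic depth D_h = A/T = 16.2/7.517 = 2.155 m.
Froude number Fr = V/√(g·D_h) = 8.809/√(9.81×2.155) = 1.92, which is greater than 1, so the flow is supercritical.

supercritical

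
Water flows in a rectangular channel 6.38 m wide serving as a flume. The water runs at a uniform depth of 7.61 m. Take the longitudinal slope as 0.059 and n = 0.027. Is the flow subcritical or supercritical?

Flow area A = b·y = 6.38 × 7.61 = 48.55 m². Wetted perimeter P = b + 2y = 6.38 + 2×7.61 = 21.6 m.
Hydraulic radius R = A/P = 48.55/21.6 = 2.248 m.
V = (1/n) R^(2/3) √S = (1/0.027) × 2.248^(2/3) × √0.059 = 15.44 m/s. Hydraulic depth D_h = A/T = 48.55/6.38 = 7.61 m.
Froude number Fr = V/√(g·D_h) = 15.44/√(9.81×7.61) = 1.79, which is greater than 1, so the flow is supercritical.

supercritical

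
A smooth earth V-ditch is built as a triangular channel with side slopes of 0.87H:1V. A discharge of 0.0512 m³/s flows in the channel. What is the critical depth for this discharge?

y_c = 0.234 m

At critical depth, Q² T / (g A³) = 1, i.e. A³/T = Q²/g = 0.0512²/9.81 = 0.0002672.
Try y = 0.289 m: A³/T = 0.000763 — too large.
Try y = 0.208 m: A³/T = 0.0001473 — too small.
Try y = 0.234 m: A³/T = 0.0002655 — matches.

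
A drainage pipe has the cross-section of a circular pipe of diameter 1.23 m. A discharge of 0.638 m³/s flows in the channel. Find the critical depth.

y_c = 0.426 m

At critical depth, Q² T / (g A³) = 1, i.e. A³/T = Q²/g = 0.638²/9.81 = 0.04149.
Try y = 0.479 m: A³/T = 0.06546 — high.
Try y = 0.426 m: A³/T = 0.04167 — close enough.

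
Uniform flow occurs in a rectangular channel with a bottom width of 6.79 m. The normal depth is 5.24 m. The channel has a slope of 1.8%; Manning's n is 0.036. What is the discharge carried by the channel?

Flow area A = b·y = 6.79 × 5.24 = 35.58 m². Wetted perimeter P = b + 2y = 6.79 + 2×5.24 = 17.27 m.
Hydraulic radius R = A/P = 35.58/17.27 = 2.06 m.
Manning's equation: Q = (1/n) A R^(2/3) S^(1/2) = (1/0.036) × 35.58 × 2.06^(2/3) × 0.018^(1/2) = 215 m³/s.

Q = 215 m³/s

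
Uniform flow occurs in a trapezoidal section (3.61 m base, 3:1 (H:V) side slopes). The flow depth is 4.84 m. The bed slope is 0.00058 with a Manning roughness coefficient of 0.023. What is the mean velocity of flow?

With bottom width b = 3.61 m and side slope z = 3: A = (b + zy)y = (3.61 + 3×4.84)×4.84 = 87.75 m²; P = b + 2y√(1+z²) = 3.61 + 2×4.84×3.162 = 34.22 m.
Hydraulic radius R = A/P = 87.75/34.22 = 2.564 m.
From Manning's equation, V = (1/n) R^(2/3) S^(1/2) = (1/0.023) × 2.564^(2/3) × 0.00058^(1/2) = 1.96 m/s.

V = 1.96 m/s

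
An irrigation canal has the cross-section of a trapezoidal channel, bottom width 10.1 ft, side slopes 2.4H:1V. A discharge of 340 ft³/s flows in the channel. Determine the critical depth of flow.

At critical depth, Q² T / (g A³) = 1, i.e. A³/T = Q²/g = 340²/32.2 = 3590.
Try y = 3.15 ft: A³/T = 6826 — high.
Try y = 2.17 ft: A³/T = 1787 — low.
Try y = 2.64 ft: A³/T = 3588 — ≈ 3590.

y_c = 2.64 ft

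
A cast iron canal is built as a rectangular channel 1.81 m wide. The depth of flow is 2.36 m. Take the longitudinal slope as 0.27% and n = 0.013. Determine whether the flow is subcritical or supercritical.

Flow area A = b·y = 1.81 × 2.36 = 4.272 m². Wetted perimeter P = b + 2y = 1.81 + 2×2.36 = 6.53 m.
Hydraulic radius R = A/P = 4.272/6.53 = 0.6542 m.
V = (1/n) R^(2/3) √S = (1/0.013) × 0.6542^(2/3) × √0.0027 = 3.012 m/s. Hydraulic depth D_h = A/T = 4.272/1.81 = 2.36 m.
Froude number Fr = V/√(g·D_h) = 3.012/√(9.81×2.36) = 0.626, which is less than 1, so the flow is subcritical.

subcritical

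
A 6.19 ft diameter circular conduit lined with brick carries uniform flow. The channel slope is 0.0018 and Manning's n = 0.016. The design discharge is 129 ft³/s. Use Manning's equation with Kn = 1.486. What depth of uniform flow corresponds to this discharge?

Manning's equation rearranged: A R^(2/3) = nQ / (1.486·√S) = 0.016 × 129 / (1.486 × √0.0018) = 32.74.
Try y = 5.29 ft: A R^(2/3) = 41.65 — high.
Try y = 2.9 ft: A R^(2/3) = 18 — low.
Try y = 4.24 ft: A R^(2/3) = 32.75 — ≈ 32.74.

y_n = 4.24 ft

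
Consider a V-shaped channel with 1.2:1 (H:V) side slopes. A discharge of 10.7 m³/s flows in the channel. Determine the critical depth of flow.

y_c = 1.75 m

At critical depth, Q² T / (g A³) = 1, i.e. A³/T = Q²/g = 10.7²/9.81 = 11.67.
At y = 2.07 m: A³/T = 27.36 — over.
At y = 1.5 m: A³/T = 5.467 — short.
At y = 1.75 m: A³/T = 11.82 — ≈ 11.67.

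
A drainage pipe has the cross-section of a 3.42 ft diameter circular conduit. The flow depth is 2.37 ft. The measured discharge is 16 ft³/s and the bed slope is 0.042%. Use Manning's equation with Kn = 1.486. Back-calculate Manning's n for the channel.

For a circular section of diameter D = 3.42 ft at depth y = 2.37 ft, the central angle is θ = 2 arccos(1 − 2y/D) = 3.934 rad. Then A = (D²/8)(θ − sin θ) = 6.793 ft² and P = Dθ/2 = 6.727 ft.
Hydraulic radius R = A/P = 6.793/6.727 = 1.01 ft.
Rearranging Manning's equation: n = (1.486/Q) A R^(2/3) S^(1/2) = (1.486/16) × 6.793 × 1.01^(2/3) × √0.00042 = 0.013.

n = 0.013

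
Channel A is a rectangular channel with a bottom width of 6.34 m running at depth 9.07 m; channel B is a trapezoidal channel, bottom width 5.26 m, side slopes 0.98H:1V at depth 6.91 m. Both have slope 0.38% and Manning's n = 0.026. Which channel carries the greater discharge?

Channel A: Flow area A = b·y = 6.34 × 9.07 = 57.5 m². Wetted perimeter P = b + 2y = 6.34 + 2×9.07 = 24.48 m. Hydraulic radius R = A/P = 57.5/24.48 = 2.349 m. Q_A = (1/0.026)·57.5·2.349^(2/3)·√0.0038 = 240.9 m³/s.
Channel B: With bottom width b = 5.26 m and side slope z = 0.98: A = (b + zy)y = (5.26 + 0.98×6.91)×6.91 = 83.14 m²; P = b + 2y√(1+z²) = 5.26 + 2×6.91×1.4 = 24.61 m. Hydraulic radius R = A/P = 83.14/24.61 = 3.378 m. Q_B = (1/0.026)·83.14·3.378^(2/3)·√0.0038 = 443.8 m³/s.
Q_A = 240.9 m³/s vs Q_B = 443.8 m³/s, so channel B carries more.

channel B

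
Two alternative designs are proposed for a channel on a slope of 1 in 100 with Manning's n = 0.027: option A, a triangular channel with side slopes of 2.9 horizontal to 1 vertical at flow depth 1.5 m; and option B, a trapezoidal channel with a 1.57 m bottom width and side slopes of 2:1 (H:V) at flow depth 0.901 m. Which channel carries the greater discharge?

Channel A: For a triangular section with side slope z = 2.9: A = zy² = 2.9×1.5² = 6.525 m²; P = 2y√(1+z²) = 2×1.5×3.068 = 9.203 m. Hydraulic radius R = A/P = 6.525/9.203 = 0.709 m. Q_A = (1/0.027)·6.525·0.709^(2/3)·√0.01 = 19.22 m³/s.
Channel B: With bottom width b = 1.57 m and side slope z = 2: A = (b + zy)y = (1.57 + 2×0.901)×0.901 = 3.038 m²; P = b + 2y√(1+z²) = 1.57 + 2×0.901×2.236 = 5.599 m. Hydraulic radius R = A/P = 3.038/5.599 = 0.5426 m. Q_B = (1/0.027)·3.038·0.5426^(2/3)·√0.01 = 7.486 m³/s.
Q_A = 19.22 m³/s vs Q_B = 7.486 m³/s, so channel A carries more.

channel A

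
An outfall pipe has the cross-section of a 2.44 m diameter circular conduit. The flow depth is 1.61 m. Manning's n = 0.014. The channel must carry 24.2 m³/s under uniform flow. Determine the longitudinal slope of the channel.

S = 0.017

For a circular section of diameter D = 2.44 m at depth y = 1.61 m, the central angle is θ = 2 arccos(1 − 2y/D) = 3.792 rad. Then A = (D²/8)(θ − sin θ) = 3.273 m² and P = Dθ/2 = 4.627 m.
Hydraulic radius R = A/P = 3.273/4.627 = 0.7074 m.
From Manning's equation, S = [nQ / (1 A R^(2/3))]² = [0.014 × 24.2 / (1 × 3.273 × 0.7074^(2/3))]² = 0.017.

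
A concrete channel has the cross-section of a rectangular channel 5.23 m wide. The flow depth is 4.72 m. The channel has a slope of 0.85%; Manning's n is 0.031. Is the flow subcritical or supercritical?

subcritical

Flow area A = b·y = 5.23 × 4.72 = 24.69 m². Wetted perimeter P = b + 2y = 5.23 + 2×4.72 = 14.67 m.
Hydraulic radius R = A/P = 24.69/14.67 = 1.683 m.
V = (1/n) R^(2/3) √S = (1/0.031) × 1.683^(2/3) × √0.0085 = 4.207 m/s. Hydraulic depth D_h = A/T = 24.69/5.23 = 4.72 m.
Froude number Fr = V/√(g·D_h) = 4.207/√(9.81×4.72) = 0.618, which is less than 1, so the flow is subcritical.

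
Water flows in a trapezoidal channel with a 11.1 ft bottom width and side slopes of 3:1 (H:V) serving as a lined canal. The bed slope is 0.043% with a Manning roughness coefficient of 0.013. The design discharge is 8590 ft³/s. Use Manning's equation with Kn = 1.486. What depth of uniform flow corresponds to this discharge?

y_n = 15.5 ft

Manning's equation rearranged: A R^(2/3) = nQ / (1.486·√S) = 0.013 × 8590 / (1.486 × √0.00043) = 3624.
At y = 17 ft: A R^(2/3) = 4534 — too large.
At y = 12.9 ft: A R^(2/3) = 2335 — too small.
At y = 15.5 ft: A R^(2/3) = 3625 — matches.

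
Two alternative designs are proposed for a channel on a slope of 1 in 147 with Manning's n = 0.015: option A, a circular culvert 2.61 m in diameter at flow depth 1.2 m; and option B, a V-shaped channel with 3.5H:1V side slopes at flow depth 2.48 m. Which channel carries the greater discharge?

channel B

Channel A: For a circular section of diameter D = 2.61 m at depth y = 1.2 m, the central angle is θ = 2 arccos(1 − 2y/D) = 2.98 rad. Then A = (D²/8)(θ − sin θ) = 2.401 m² and P = Dθ/2 = 3.89 m. Hydraulic radius R = A/P = 2.401/3.89 = 0.6174 m. Q_A = (1/0.015)·2.401·0.6174^(2/3)·√0.006803 = 9.574 m³/s.
Channel B: For a triangular section with side slope z = 3.5: A = zy² = 3.5×2.48² = 21.53 m²; P = 2y√(1+z²) = 2×2.48×3.64 = 18.05 m. Hydraulic radius R = A/P = 21.53/18.05 = 1.192 m. Q_B = (1/0.015)·21.53·1.192^(2/3)·√0.006803 = 133.1 m³/s.
Q_A = 9.574 m³/s vs Q_B = 133.1 m³/s, so channel B carries more.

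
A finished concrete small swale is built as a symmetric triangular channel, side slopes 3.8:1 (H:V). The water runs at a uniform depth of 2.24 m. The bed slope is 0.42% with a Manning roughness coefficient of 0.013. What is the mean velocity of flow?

For a triangular section with side slope z = 3.8: A = zy² = 3.8×2.24² = 19.07 m²; P = 2y√(1+z²) = 2×2.24×3.929 = 17.6 m.
Hydraulic radius R = A/P = 19.07/17.6 = 1.083 m.
From Manning's equation, V = (1/n) R^(2/3) S^(1/2) = (1/0.013) × 1.083^(2/3) × 0.0042^(1/2) = 5.26 m/s.

V = 5.26 m/s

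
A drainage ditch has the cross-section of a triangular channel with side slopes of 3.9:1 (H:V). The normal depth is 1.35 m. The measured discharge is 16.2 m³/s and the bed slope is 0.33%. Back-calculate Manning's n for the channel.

For a triangular section with side slope z = 3.9: A = zy² = 3.9×1.35² = 7.108 m²; P = 2y√(1+z²) = 2×1.35×4.026 = 10.87 m.
Hydraulic radius R = A/P = 7.108/10.87 = 0.6538 m.
Rearranging Manning's equation: n = (1/Q) A R^(2/3) S^(1/2) = (1/16.2) × 7.108 × 0.6538^(2/3) × √0.0033 = 0.019.

n = 0.019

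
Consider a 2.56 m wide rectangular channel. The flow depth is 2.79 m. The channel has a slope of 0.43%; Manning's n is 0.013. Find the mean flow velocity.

V = 4.62 m/s

Flow area A = b·y = 2.56 × 2.79 = 7.142 m². Wetted perimeter P = b + 2y = 2.56 + 2×2.79 = 8.14 m.
Hydraulic radius R = A/P = 7.142/8.14 = 0.8774 m.
From Manning's equation, V = (1/n) R^(2/3) S^(1/2) = (1/0.013) × 0.8774^(2/3) × 0.0043^(1/2) = 4.62 m/s.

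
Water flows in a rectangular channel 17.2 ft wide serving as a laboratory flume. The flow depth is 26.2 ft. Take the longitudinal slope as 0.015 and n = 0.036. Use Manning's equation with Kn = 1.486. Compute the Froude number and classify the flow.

subcritical

Flow area A = b·y = 17.2 × 26.2 = 450.6 ft². Wetted perimeter P = b + 2y = 17.2 + 2×26.2 = 69.6 ft.
Hydraulic radius R = A/P = 450.6/69.6 = 6.475 ft.
V = (1.486/n) R^(2/3) √S = (1.486/0.036) × 6.475^(2/3) × √0.015 = 17.56 ft/s. Hydraulic depth D_h = A/T = 450.6/17.2 = 26.2 ft.
Froude number Fr = V/√(g·D_h) = 17.56/√(32.2×26.2) = 0.605, which is less than 1, so the flow is subcritical.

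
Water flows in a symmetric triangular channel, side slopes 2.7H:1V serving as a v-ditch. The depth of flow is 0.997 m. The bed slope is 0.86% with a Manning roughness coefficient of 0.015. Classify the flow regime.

supercritical

For a triangular section with side slope z = 2.7: A = zy² = 2.7×0.997² = 2.684 m²; P = 2y√(1+z²) = 2×0.997×2.879 = 5.741 m.
Hydraulic radius R = A/P = 2.684/5.741 = 0.4675 m.
V = (1/n) R^(2/3) √S = (1/0.015) × 0.4675^(2/3) × √0.0086 = 3.724 m/s. Hydraulic depth D_h = A/T = 2.684/5.384 = 0.4985 m.
Froude number Fr = V/√(g·D_h) = 3.724/√(9.81×0.4985) = 1.68, which is greater than 1, so the flow is supercritical.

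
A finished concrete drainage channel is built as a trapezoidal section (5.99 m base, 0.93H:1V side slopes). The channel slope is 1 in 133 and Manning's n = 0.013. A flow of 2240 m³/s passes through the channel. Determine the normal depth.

y_n = 8.97 m

Manning's equation rearranged: A R^(2/3) = nQ / (1·√S) = 0.013 × 2240 / (√0.007519) = 335.8.
At y = 7.52 m: A R^(2/3) = 232.7 — low.
At y = 10.3 m: A R^(2/3) = 449.9 — high.
At y = 8.97 m: A R^(2/3) = 335.5 — matches.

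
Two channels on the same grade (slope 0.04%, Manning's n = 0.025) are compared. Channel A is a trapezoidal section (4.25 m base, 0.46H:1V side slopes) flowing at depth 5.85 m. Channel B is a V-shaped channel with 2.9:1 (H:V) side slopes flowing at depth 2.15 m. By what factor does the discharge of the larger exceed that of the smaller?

Channel A: With bottom width b = 4.25 m and side slope z = 0.46: A = (b + zy)y = (4.25 + 0.46×5.85)×5.85 = 40.6 m²; P = b + 2y√(1+z²) = 4.25 + 2×5.85×1.101 = 17.13 m. Hydraulic radius R = A/P = 40.6/17.13 = 2.371 m. Q_A = (1/0.025)·40.6·2.371^(2/3)·√0.0004 = 57.75 m³/s.
Channel B: For a triangular section with side slope z = 2.9: A = zy² = 2.9×2.15² = 13.41 m²; P = 2y√(1+z²) = 2×2.15×3.068 = 13.19 m. Hydraulic radius R = A/P = 13.41/13.19 = 1.016 m. Q_B = (1/0.025)·13.41·1.016^(2/3)·√0.0004 = 10.84 m³/s.
The larger discharge is 57.75 m³/s and the smaller is 10.84 m³/s; the ratio is 5.33.

5.33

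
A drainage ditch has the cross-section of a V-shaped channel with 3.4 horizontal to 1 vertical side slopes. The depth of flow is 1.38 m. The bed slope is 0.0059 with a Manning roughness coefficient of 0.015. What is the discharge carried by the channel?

Q = 25.2 m³/s

For a triangular section with side slope z = 3.4: A = zy² = 3.4×1.38² = 6.475 m²; P = 2y√(1+z²) = 2×1.38×3.544 = 9.781 m.
Hydraulic radius R = A/P = 6.475/9.781 = 0.662 m.
Manning's equation: Q = (1/n) A R^(2/3) S^(1/2) = (1/0.015) × 6.475 × 0.662^(2/3) × 0.0059^(1/2) = 25.2 m³/s.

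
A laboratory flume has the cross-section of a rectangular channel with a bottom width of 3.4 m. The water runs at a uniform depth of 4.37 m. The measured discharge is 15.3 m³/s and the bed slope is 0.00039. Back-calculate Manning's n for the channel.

Flow area A = b·y = 3.4 × 4.37 = 14.86 m². Wetted perimeter P = b + 2y = 3.4 + 2×4.37 = 12.14 m.
Hydraulic radius R = A/P = 14.86/12.14 = 1.224 m.
Rearranging Manning's equation: n = (1/Q) A R^(2/3) S^(1/2) = (1/15.3) × 14.86 × 1.224^(2/3) × √0.00039 = 0.0219.

n = 0.0219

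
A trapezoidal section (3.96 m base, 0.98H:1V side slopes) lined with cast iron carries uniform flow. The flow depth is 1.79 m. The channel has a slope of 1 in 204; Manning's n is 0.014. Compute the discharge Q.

With bottom width b = 3.96 m and side slope z = 0.98: A = (b + zy)y = (3.96 + 0.98×1.79)×1.79 = 10.23 m²; P = b + 2y√(1+z²) = 3.96 + 2×1.79×1.4 = 8.973 m.
Hydraulic radius R = A/P = 10.23/8.973 = 1.14 m.
Manning's equation: Q = (1/n) A R^(2/3) S^(1/2) = (1/0.014) × 10.23 × 1.14^(2/3) × 0.004902^(1/2) = 55.8 m³/s.

Q = 55.8 m³/s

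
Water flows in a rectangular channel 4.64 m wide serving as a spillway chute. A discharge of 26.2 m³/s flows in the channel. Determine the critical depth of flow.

For a rectangular channel, critical depth y_c = (q²/g)^(1/3) where q = Q/b = 26.2/4.64 = 5.647 m²/s.
So y_c = (5.647²/9.81)^(1/3) = 1.48 m.

y_c = 1.48 m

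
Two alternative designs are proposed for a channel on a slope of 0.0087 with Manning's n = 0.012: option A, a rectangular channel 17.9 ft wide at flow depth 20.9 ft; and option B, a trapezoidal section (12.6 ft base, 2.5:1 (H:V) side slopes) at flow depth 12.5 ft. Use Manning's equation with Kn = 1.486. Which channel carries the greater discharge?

channel B

Channel A: Flow area A = b·y = 17.9 × 20.9 = 374.1 ft². Wetted perimeter P = b + 2y = 17.9 + 2×20.9 = 59.7 ft. Hydraulic radius R = A/P = 374.1/59.7 = 6.266 ft. Q_A = (1.486/0.012)·374.1·6.266^(2/3)·√0.0087 = 14690 ft³/s.
Channel B: With bottom width b = 12.6 ft and side slope z = 2.5: A = (b + zy)y = (12.6 + 2.5×12.5)×12.5 = 548.1 ft²; P = b + 2y√(1+z²) = 12.6 + 2×12.5×2.693 = 79.91 ft. Hydraulic radius R = A/P = 548.1/79.91 = 6.859 ft. Q_B = (1.486/0.012)·548.1·6.859^(2/3)·√0.0087 = 22850 ft³/s.
Q_A = 14690 ft³/s vs Q_B = 22850 ft³/s, so channel B carries more.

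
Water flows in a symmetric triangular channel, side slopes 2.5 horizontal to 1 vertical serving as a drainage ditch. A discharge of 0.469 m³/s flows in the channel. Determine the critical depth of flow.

At critical depth, Q² T / (g A³) = 1, i.e. A³/T = Q²/g = 0.469²/9.81 = 0.02242.
Trying y = 0.45 m: A³/T = 0.05767 — over.
Trying y = 0.286 m: A³/T = 0.00598 — short.
Trying y = 0.373 m: A³/T = 0.02256 — close enough.

y_c = 0.373 m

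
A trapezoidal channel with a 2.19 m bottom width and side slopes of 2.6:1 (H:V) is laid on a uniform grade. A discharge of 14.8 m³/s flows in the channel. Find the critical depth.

y_c = 1.11 m

At critical depth, Q² T / (g A³) = 1, i.e. A³/T = Q²/g = 14.8²/9.81 = 22.33.
Trying y = 0.902 m: A³/T = 9.949 — short.
Trying y = 1.29 m: A³/T = 41.11 — over.
Trying y = 1.11 m: A³/T = 22.47 — matches.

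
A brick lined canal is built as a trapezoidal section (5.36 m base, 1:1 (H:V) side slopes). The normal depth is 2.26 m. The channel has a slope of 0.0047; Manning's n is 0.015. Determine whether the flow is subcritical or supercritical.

supercritical

With bottom width b = 5.36 m and side slope z = 1: A = (b + zy)y = (5.36 + 1×2.26)×2.26 = 17.22 m²; P = b + 2y√(1+z²) = 5.36 + 2×2.26×1.414 = 11.75 m.
Hydraulic radius R = A/P = 17.22/11.75 = 1.465 m.
V = (1/n) R^(2/3) √S = (1/0.015) × 1.465^(2/3) × √0.0047 = 5.896 m/s. Hydraulic depth D_h = A/T = 17.22/9.88 = 1.743 m.
Froude number Fr = V/√(g·D_h) = 5.896/√(9.81×1.743) = 1.43, which is greater than 1, so the flow is supercritical.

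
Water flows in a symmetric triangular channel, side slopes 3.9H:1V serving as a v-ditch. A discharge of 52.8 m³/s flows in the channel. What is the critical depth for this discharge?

At critical depth, Q² T / (g A³) = 1, i.e. A³/T = Q²/g = 52.8²/9.81 = 284.2.
Trying y = 1.54 m: A³/T = 65.87 — short.
Trying y = 2.27 m: A³/T = 458.4 — over.
Trying y = 2.06 m: A³/T = 282.1 — matches.

y_c = 2.06 m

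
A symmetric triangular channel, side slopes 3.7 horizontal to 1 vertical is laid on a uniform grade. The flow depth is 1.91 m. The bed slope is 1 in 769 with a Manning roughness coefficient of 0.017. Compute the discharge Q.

For a triangular section with side slope z = 3.7: A = zy² = 3.7×1.91² = 13.5 m²; P = 2y√(1+z²) = 2×1.91×3.833 = 14.64 m.
Hydraulic radius R = A/P = 13.5/14.64 = 0.9219 m.
Manning's equation: Q = (1/n) A R^(2/3) S^(1/2) = (1/0.017) × 13.5 × 0.9219^(2/3) × 0.0013^(1/2) = 27.1 m³/s.

Q = 27.1 m³/s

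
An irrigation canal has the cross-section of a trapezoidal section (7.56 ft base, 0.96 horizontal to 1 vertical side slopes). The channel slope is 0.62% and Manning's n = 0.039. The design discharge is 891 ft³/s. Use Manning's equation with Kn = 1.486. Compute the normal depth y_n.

y_n = 7.8 ft

Manning's equation rearranged: A R^(2/3) = nQ / (1.486·√S) = 0.039 × 891 / (1.486 × √0.0062) = 297.
Trying y = 5.72 ft: A R^(2/3) = 161.7 — short.
Trying y = 9.56 ft: A R^(2/3) = 448.8 — over.
Trying y = 7.8 ft: A R^(2/3) = 296.8 — ≈ 297.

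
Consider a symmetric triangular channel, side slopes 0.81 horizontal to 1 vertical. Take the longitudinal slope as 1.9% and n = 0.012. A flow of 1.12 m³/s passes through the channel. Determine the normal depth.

Manning's equation rearranged: A R^(2/3) = nQ / (1·√S) = 0.012 × 1.12 / (√0.019) = 0.0975.
Try y = 0.501 m: A R^(2/3) = 0.05934 — short.
Try y = 0.696 m: A R^(2/3) = 0.1426 — over.
Try y = 0.604 m: A R^(2/3) = 0.09769 — matches.

y_n = 0.604 m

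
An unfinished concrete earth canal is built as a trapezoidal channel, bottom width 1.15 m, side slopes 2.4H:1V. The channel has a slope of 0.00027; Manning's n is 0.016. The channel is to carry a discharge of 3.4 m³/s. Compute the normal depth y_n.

Manning's equation rearranged: A R^(2/3) = nQ / (1·√S) = 0.016 × 3.4 / (√0.00027) = 3.311.
Try y = 1.25 m: A R^(2/3) = 4.004 — too large.
Try y = 0.87 m: A R^(2/3) = 1.766 — too small.
Try y = 1.15 m: A R^(2/3) = 3.307 — matches.

y_n = 1.15 m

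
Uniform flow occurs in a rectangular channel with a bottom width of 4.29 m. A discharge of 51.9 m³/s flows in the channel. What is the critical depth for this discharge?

For a rectangular channel, critical depth y_c = (q²/g)^(1/3) where q = Q/b = 51.9/4.29 = 12.1 m²/s.
So y_c = (12.1²/9.81)^(1/3) = 2.46 m.

y_c = 2.46 m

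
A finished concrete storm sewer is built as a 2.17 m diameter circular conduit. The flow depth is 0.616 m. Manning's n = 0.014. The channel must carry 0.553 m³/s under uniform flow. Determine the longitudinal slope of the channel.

S = 0.00032

For a circular section of diameter D = 2.17 m at depth y = 0.616 m, the central angle is θ = 2 arccos(1 − 2y/D) = 2.248 rad. Then A = (D²/8)(θ − sin θ) = 0.8641 m² and P = Dθ/2 = 2.439 m.
Hydraulic radius R = A/P = 0.8641/2.439 = 0.3543 m.
From Manning's equation, S = [nQ / (1 A R^(2/3))]² = [0.014 × 0.553 / (1 × 0.8641 × 0.3543^(2/3))]² = 0.00032.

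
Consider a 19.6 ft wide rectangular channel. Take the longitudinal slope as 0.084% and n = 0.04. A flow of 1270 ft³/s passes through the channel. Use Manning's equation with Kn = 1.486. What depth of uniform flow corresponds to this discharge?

y_n = 17.6 ft

Manning's equation rearranged: A R^(2/3) = nQ / (1.486·√S) = 0.04 × 1270 / (1.486 × √0.00084) = 1180.
Try y = 13.4 ft: A R^(2/3) = 834.2 — short.
Try y = 20.8 ft: A R^(2/3) = 1443 — over.
Try y = 17.6 ft: A R^(2/3) = 1176 — matches.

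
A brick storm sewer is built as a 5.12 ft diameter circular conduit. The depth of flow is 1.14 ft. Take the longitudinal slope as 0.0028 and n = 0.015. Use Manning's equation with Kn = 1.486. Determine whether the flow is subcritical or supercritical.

For a circular section of diameter D = 5.12 ft at depth y = 1.14 ft, the central angle is θ = 2 arccos(1 − 2y/D) = 1.966 rad. Then A = (D²/8)(θ − sin θ) = 3.416 ft² and P = Dθ/2 = 5.032 ft.
Hydraulic radius R = A/P = 3.416/5.032 = 0.6789 ft.
V = (1.486/n) R^(2/3) √S = (1.486/0.015) × 0.6789^(2/3) × √0.0028 = 4.049 ft/s. Hydraulic depth D_h = A/T = 3.416/4.26 = 0.8019 ft.
Froude number Fr = V/√(g·D_h) = 4.049/√(32.2×0.8019) = 0.797, which is less than 1, so the flow is subcritical.

subcritical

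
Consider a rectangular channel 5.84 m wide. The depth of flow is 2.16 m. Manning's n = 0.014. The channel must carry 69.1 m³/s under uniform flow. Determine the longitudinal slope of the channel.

S = 0.00441

Flow area A = b·y = 5.84 × 2.16 = 12.61 m². Wetted perimeter P = b + 2y = 5.84 + 2×2.16 = 10.16 m.
Hydraulic radius R = A/P = 12.61/10.16 = 1.242 m.
From Manning's equation, S = [nQ / (1 A R^(2/3))]² = [0.014 × 69.1 / (1 × 12.61 × 1.242^(2/3))]² = 0.00441.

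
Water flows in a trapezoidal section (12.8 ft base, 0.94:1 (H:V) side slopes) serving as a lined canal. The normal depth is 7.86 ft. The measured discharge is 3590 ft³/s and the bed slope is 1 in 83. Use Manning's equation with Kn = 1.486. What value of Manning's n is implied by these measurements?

With bottom width b = 12.8 ft and side slope z = 0.94: A = (b + zy)y = (12.8 + 0.94×7.86)×7.86 = 158.7 ft²; P = b + 2y√(1+z²) = 12.8 + 2×7.86×1.372 = 34.37 ft.
Hydraulic radius R = A/P = 158.7/34.37 = 4.616 ft.
Rearranging Manning's equation: n = (1.486/Q) A R^(2/3) S^(1/2) = (1.486/3590) × 158.7 × 4.616^(2/3) × √0.01205 = 0.02.

n = 0.02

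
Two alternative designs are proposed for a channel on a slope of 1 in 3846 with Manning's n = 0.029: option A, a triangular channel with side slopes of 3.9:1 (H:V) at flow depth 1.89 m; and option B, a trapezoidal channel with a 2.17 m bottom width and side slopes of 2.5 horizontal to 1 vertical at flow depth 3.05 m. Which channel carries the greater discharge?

channel B

Channel A: For a triangular section with side slope z = 3.9: A = zy² = 3.9×1.89² = 13.93 m²; P = 2y√(1+z²) = 2×1.89×4.026 = 15.22 m. Hydraulic radius R = A/P = 13.93/15.22 = 0.9154 m. Q_A = (1/0.029)·13.93·0.9154^(2/3)·√0.00026 = 7.303 m³/s.
Channel B: With bottom width b = 2.17 m and side slope z = 2.5: A = (b + zy)y = (2.17 + 2.5×3.05)×3.05 = 29.87 m²; P = b + 2y√(1+z²) = 2.17 + 2×3.05×2.693 = 18.59 m. Hydraulic radius R = A/P = 29.87/18.59 = 1.607 m. Q_B = (1/0.029)·29.87·1.607^(2/3)·√0.00026 = 22.79 m³/s.
Q_A = 7.303 m³/s vs Q_B = 22.79 m³/s, so channel B carries more.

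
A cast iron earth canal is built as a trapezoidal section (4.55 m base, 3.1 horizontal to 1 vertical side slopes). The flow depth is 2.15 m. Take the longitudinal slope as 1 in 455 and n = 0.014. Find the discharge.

Q = 96.1 m³/s

With bottom width b = 4.55 m and side slope z = 3.1: A = (b + zy)y = (4.55 + 3.1×2.15)×2.15 = 24.11 m²; P = b + 2y√(1+z²) = 4.55 + 2×2.15×3.257 = 18.56 m.
Hydraulic radius R = A/P = 24.11/18.56 = 1.299 m.
Manning's equation: Q = (1/n) A R^(2/3) S^(1/2) = (1/0.014) × 24.11 × 1.299^(2/3) × 0.002198^(1/2) = 96.1 m³/s.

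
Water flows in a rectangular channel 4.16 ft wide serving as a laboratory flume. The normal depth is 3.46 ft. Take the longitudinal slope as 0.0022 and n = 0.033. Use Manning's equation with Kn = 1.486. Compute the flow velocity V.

V = 2.51 ft/s

Flow area A = b·y = 4.16 × 3.46 = 14.39 ft². Wetted perimeter P = b + 2y = 4.16 + 2×3.46 = 11.08 ft.
Hydraulic radius R = A/P = 14.39/11.08 = 1.299 ft.
From Manning's equation, V = (1.486/n) R^(2/3) S^(1/2) = (1.486/0.033) × 1.299^(2/3) × 0.0022^(1/2) = 2.51 ft/s.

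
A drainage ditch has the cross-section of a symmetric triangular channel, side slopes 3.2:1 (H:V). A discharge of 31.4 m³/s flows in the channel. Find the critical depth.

y_c = 1.81 m

At critical depth, Q² T / (g A³) = 1, i.e. A³/T = Q²/g = 31.4²/9.81 = 100.5.
Trying y = 2.13 m: A³/T = 224.5 — over.
Trying y = 1.6 m: A³/T = 53.69 — short.
Trying y = 1.81 m: A³/T = 99.46 — ≈ 100.5.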